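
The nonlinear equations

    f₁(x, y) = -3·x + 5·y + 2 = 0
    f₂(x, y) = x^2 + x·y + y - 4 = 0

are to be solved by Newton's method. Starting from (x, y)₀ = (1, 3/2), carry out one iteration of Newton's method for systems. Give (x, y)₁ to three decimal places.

At (1, 3/2): F = (6.500, 0.000).
Jacobian J = [[-3, 5], [2·x + y, x + 1]].
At the point, J = [[-3.000, 5.000], [3.500, 2.000]] (det J = -23.500).
Solving J·Δ = −F gives Δ = (0.553, -0.968).
Then the next iterate is (x, y)₁ = (1.553, 0.532).

(1.553, 0.532)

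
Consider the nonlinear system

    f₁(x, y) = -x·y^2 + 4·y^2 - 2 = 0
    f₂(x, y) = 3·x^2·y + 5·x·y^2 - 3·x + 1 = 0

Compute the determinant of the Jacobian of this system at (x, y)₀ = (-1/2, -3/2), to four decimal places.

J = [[-y^2, -2·x·y + 8·y], [6·x·y + 5·y^2 - 3, 3·x^2 + 10·x·y]].
At the point, J = [[-2.2500, -13.5000], [12.7500, 8.2500]].
det J = 153.5625.

153.5625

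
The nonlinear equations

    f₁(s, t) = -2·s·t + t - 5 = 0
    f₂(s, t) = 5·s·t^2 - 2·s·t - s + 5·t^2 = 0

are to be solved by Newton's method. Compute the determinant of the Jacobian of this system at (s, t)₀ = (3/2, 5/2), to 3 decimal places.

J = [[-2·t, -2·s + 1], [5·t^2 - 2·t - 1, 10·s·t - 2·s + 10·t]].
At the point, J = [[-5.000, -2.000], [25.250, 59.500]].
det J = -247.000.

-247.000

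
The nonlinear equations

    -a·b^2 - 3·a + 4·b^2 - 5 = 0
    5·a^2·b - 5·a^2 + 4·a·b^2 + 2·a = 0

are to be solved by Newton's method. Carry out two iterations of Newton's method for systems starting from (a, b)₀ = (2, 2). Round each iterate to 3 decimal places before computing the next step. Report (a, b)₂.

At (2, 2): F = (-3.000, 56.000).
Jacobian J = [[-b^2 - 3, -2·a·b + 8·b], [10·a·b - 10·a + 4·b^2 + 2, 5·a^2 + 8·a·b]].
At the point, J = [[-7.000, 8.000], [38.000, 52.000]] (det J = -668.000).
Solving J·Δ = −F gives Δ = (-0.904, -0.416).
Then the next iterate is (a, b)₁ = (1.096, 1.584).
Round to (1.096, 1.584) and repeat: F = (-1.00170, 16.69925), J = [[-5.50906, 9.19987], [18.43686, 19.89459]].
Δ = (-0.622, -0.263), so (a, b)₂ = (0.474, 1.321).

(0.474, 1.321)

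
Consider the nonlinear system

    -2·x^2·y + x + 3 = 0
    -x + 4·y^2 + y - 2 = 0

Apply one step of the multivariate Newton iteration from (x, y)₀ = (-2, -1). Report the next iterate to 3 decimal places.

At (-2, -1): F = (9.000, 3.000).
Jacobian J = [[-4·x·y + 1, -2·x^2], [-1, 8·y + 1]].
At the point, J = [[-7.000, -8.000], [-1.000, -7.000]] (det J = 41.000).
Solving J·Δ = −F gives Δ = (0.951, 0.293).
Then the next iterate is (x, y)₁ = (-1.049, -0.707).

(-1.049, -0.707)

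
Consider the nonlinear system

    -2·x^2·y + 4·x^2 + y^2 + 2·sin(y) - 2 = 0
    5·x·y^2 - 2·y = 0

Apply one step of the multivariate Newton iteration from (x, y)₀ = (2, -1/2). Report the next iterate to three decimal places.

(1.211, -0.290)

At (2, -1/2): F = (17.29115, 3.500).
Jacobian J = [[-4·x·y + 8·x, -2·x^2 + 2·y + 2·cos(y)], [5·y^2, 10·x·y - 2]].
At the point, J = [[20.000, -7.24483], [1.250, -12.000]] (det J = -230.94396).
Solving J·Δ = −F gives Δ = (-0.789, 0.210).
Then the next iterate is (x, y)₁ = (1.211, -0.290).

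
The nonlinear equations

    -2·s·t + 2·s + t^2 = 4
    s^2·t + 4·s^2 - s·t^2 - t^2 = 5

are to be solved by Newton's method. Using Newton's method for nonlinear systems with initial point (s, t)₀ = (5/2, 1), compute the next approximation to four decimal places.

(1.5208, 0.0000)

At (5/2, 1): F = (-3.0000, 22.7500).
Jacobian J = [[-2·t + 2, -2·s + 2·t], [2·s·t + 8·s - t^2, s^2 - 2·s·t - 2·t]].
At the point, J = [[0.0000, -3.0000], [24.0000, -0.7500]] (det J = 72.0000).
Solving J·Δ = −F gives Δ = (-0.9792, -1.0000).
Then the next iterate is (s, t)₁ = (1.5208, 0.0000).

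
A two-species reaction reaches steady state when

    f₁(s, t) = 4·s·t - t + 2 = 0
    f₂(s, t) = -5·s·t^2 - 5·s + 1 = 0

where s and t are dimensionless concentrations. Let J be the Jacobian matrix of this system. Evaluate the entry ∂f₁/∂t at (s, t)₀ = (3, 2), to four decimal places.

∂f₁/∂t = 4·s - 1.
At (3, 2) this is 11.0000.

11.0000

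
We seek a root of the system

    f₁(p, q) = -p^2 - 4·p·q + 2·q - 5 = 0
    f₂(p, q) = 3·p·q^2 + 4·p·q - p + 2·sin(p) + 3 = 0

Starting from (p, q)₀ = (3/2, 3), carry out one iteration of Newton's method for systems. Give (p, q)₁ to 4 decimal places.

(0.3691, 2.4285)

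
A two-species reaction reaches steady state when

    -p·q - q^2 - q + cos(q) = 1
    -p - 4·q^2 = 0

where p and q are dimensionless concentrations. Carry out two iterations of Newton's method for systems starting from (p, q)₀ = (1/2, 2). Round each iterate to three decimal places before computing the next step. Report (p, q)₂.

(-1.392, 0.687)

At (1/2, 2): F = (-8.41615, -16.500).
Jacobian J = [[-q, -p - 2·q - sin(q) - 1], [-1, -8·q]].
At the point, J = [[-2.000, -6.40930], [-1.000, -16.000]] (det J = 25.59070).
Solving J·Δ = −F gives Δ = (-1.130, -0.961).
Then the next iterate is (p, q)₁ = (-0.630, 1.039).
Round to (-0.630, 1.039) and repeat: F = (-1.95687, -3.68808), J = [[-1.039, -3.30990], [-1.000, -8.312]].
Δ = (-0.762, -0.352), so (p, q)₂ = (-1.392, 0.687).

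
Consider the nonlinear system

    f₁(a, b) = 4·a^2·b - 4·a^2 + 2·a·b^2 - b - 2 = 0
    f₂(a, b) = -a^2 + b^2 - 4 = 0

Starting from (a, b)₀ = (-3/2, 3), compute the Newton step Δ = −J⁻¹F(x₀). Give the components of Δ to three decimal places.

(-9.417, 4.250)

At (-3/2, 3): F = (-14.000, 2.750).
Jacobian J = [[8·a·b - 8·a + 2·b^2, 4·a^2 + 4·a·b - 1], [-2·a, 2·b]].
At the point, J = [[-6.000, -10.000], [3.000, 6.000]] (det J = -6.000).
Solving J·Δ = −F gives Δ = (-9.417, 4.250).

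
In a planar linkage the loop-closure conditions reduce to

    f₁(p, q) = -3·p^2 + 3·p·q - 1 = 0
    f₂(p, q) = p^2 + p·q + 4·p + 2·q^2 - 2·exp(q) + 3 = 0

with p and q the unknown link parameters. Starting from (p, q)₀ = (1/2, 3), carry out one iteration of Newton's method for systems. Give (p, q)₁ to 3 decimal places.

(0.202, 2.357)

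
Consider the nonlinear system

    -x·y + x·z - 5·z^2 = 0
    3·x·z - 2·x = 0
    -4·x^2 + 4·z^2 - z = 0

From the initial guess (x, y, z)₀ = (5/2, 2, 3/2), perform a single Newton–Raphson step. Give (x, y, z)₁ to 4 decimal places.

(1.3732, -0.4859, 1.0423)

At (5/2, 2, 3/2): F = (-12.5000, 6.2500, -17.5000).
Jacobian J = [[-y + z, -x, x - 10·z], [3·z - 2, 0, 3·x], [-8·x, 0, 8·z - 1]].
At the point, J = [[-0.5000, -2.5000, -12.5000], [2.5000, 0.0000, 7.5000], [-20.0000, 0.0000, 11.0000]] (det J = 443.7500).
Solving J·Δ = −F gives Δ = (-1.1268, -2.4859, -0.4577).
Then the next iterate is (x, y, z)₁ = (1.3732, -0.4859, 1.0423).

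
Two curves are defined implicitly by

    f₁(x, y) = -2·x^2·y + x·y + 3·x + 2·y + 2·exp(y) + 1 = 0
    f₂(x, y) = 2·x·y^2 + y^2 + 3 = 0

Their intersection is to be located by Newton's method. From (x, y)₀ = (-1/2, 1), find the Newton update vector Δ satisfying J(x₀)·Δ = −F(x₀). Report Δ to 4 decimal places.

At (-1/2, 1): F = (5.936564, 3.0000).
Jacobian J = [[-4·x·y + y + 3, -2·x^2 + x + 2·exp(y) + 2], [2·y^2, 4·x·y + 2·y]].
At the point, J = [[6.0000, 6.436564], [2.0000, 0.0000]] (det J = -12.873127).
Solving J·Δ = −F gives Δ = (-1.5000, 0.4759).

(-1.5000, 0.4759)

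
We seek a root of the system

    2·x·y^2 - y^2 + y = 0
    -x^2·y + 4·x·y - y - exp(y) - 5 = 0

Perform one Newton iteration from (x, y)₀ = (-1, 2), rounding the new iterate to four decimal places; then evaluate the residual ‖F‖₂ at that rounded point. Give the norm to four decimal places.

At (-1, 2): F = (-10.0000, -24.389056).
Jacobian J = [[2·y^2, 4·x·y - 2·y + 1], [-2·x·y + 4·y, -x^2 + 4·x - exp(y) - 1]].
At the point, J = [[8.0000, -11.0000], [12.0000, -13.389056]] (det J = 24.887551).
Solving J·Δ = −F gives Δ = (5.3999, 3.0181).
Then the next iterate is (x, y)₁ = (4.3999, 5.0181).
Re-evaluating at (4.3999, 5.0181): F = (201.427419, -169.971443), so ‖F‖₂ = 263.5589.

263.5589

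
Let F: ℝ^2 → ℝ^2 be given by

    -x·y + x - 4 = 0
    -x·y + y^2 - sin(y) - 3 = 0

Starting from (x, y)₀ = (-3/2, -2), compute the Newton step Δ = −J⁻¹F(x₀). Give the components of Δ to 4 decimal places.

At (-3/2, -2): F = (-8.5000, -1.090703).
Jacobian J = [[-y + 1, -x], [-y, -x + 2·y - cos(y)]].
At the point, J = [[3.0000, 1.5000], [2.0000, -2.083853]] (det J = -9.251559).
Solving J·Δ = −F gives Δ = (2.0914, 1.4838).

(2.0914, 1.4838)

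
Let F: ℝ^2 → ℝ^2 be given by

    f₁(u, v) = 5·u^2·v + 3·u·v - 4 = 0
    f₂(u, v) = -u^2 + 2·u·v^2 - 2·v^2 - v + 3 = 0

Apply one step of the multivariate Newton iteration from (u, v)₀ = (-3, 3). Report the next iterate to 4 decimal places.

At (-3, 3): F = (104.0000, -81.0000).
Jacobian J = [[10·u·v + 3·v, 5·u^2 + 3·u], [-2·u + 2·v^2, 4·u·v - 4·v - 1]].
At the point, J = [[-81.0000, 36.0000], [24.0000, -49.0000]] (det J = 3105.0000).
Solving J·Δ = −F gives Δ = (0.7021, -1.3092).
Then the next iterate is (u, v)₁ = (-2.2979, 1.6908).

(-2.2979, 1.6908)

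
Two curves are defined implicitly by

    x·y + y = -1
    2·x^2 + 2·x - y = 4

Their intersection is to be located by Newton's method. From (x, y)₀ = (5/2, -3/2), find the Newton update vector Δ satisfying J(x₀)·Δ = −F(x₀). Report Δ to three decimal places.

At (5/2, -3/2): F = (-4.250, 15.000).
Jacobian J = [[y, x + 1], [4·x + 2, -1]].
At the point, J = [[-1.500, 3.500], [12.000, -1.000]] (det J = -40.500).
Solving J·Δ = −F gives Δ = (-1.191, 0.704).

(-1.191, 0.704)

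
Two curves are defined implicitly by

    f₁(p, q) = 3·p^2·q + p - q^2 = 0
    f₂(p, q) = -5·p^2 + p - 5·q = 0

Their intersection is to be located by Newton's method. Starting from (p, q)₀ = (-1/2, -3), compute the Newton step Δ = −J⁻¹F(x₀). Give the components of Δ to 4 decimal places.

At (-1/2, -3): F = (-11.7500, 13.2500).
Jacobian J = [[6·p·q + 1, 3·p^2 - 2·q], [-10·p + 1, -5]].
At the point, J = [[10.0000, 6.7500], [6.0000, -5.0000]] (det J = -90.5000).
Solving J·Δ = −F gives Δ = (-0.3391, 2.2431).

(-0.3391, 2.2431)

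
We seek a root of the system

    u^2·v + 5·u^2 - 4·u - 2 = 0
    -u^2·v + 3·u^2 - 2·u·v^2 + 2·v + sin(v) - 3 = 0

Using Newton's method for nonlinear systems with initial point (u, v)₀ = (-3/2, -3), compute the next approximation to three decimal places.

At (-3/2, -3): F = (8.500, 31.35888).
Jacobian J = [[2·u·v + 10·u - 4, u^2], [-2·u·v + 6·u - 2·v^2, -u^2 - 4·u·v + cos(v) + 2]].
At the point, J = [[-10.000, 2.250], [-36.000, -19.23999]] (det J = 273.39992).
Solving J·Δ = −F gives Δ = (0.856, 0.028).
Then the next iterate is (u, v)₁ = (-0.644, -2.972).

(-0.644, -2.972)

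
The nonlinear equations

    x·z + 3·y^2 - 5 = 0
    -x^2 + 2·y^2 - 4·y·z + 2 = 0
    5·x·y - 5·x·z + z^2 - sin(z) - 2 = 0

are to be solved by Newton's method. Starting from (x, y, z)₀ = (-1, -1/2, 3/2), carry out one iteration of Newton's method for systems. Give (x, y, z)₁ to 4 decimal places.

At (-1, -1/2, 3/2): F = (-5.7500, 4.5000, 9.252505).
Jacobian J = [[z, 6·y, x], [-2·x, 4·y - 4·z, -4·y], [5·y - 5·z, 5·x, -5·x + 2·z - cos(z)]].
At the point, J = [[1.5000, -3.0000, -1.0000], [2.0000, -8.0000, 2.0000], [-10.0000, -5.0000, 7.929263]] (det J = 117.424423).
Solving J·Δ = −F gives Δ = (-2.6166, -1.4345, -5.3714).
Then the next iterate is (x, y, z)₁ = (-3.6166, -1.9345, -3.8714).

(-3.6166, -1.9345, -3.8714)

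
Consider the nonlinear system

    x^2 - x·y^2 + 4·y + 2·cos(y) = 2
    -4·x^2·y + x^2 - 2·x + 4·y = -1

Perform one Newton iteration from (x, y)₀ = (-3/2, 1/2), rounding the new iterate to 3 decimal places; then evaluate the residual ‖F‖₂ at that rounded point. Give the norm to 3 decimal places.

At (-3/2, 1/2): F = (4.38017, 3.750).
Jacobian J = [[2·x - y^2, -2·x·y - 2·sin(y) + 4], [-8·x·y + 2·x - 2, -4·x^2 + 4]].
At the point, J = [[-3.250, 4.54115], [1.000, -5.000]] (det J = 11.70885).
Solving J·Δ = −F gives Δ = (3.325, 1.415).
Then the next iterate is (x, y)₁ = (1.825, 1.915).
Re-evaluating at (1.825, 1.915): F = (1.62305, -17.17196), so ‖F‖₂ = 17.248.

17.248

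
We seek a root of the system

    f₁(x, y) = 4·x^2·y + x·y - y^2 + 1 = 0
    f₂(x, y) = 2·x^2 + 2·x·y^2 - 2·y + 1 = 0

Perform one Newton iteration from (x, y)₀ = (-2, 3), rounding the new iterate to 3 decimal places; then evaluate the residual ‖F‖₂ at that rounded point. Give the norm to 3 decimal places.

At (-2, 3): F = (34.000, -33.000).
Jacobian J = [[8·x·y + y, 4·x^2 + x - 2·y], [4·x + 2·y^2, 4·x·y - 2]].
At the point, J = [[-45.000, 8.000], [10.000, -26.000]] (det J = 1090.000).
Solving J·Δ = −F gives Δ = (0.569, -1.050).
Then the next iterate is (x, y)₁ = (-1.431, 1.950).
Re-evaluating at (-1.431, 1.950): F = (10.37959, -9.68723), so ‖F‖₂ = 14.198.

14.198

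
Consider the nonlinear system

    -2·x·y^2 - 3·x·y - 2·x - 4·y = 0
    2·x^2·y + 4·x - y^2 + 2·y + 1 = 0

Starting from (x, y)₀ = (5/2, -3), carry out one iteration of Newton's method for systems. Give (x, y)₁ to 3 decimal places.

(0.739, -3.209)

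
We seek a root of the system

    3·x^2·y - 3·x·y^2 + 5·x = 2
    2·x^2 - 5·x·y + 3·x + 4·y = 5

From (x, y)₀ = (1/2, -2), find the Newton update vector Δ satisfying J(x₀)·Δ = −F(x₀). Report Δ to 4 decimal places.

At (1/2, -2): F = (-7.0000, -6.0000).
Jacobian J = [[6·x·y - 3·y^2 + 5, 3·x^2 - 6·x·y], [4·x - 5·y + 3, -5·x + 4]].
At the point, J = [[-13.0000, 6.7500], [15.0000, 1.5000]] (det J = -120.7500).
Solving J·Δ = −F gives Δ = (0.2484, 1.5155).

(0.2484, 1.5155)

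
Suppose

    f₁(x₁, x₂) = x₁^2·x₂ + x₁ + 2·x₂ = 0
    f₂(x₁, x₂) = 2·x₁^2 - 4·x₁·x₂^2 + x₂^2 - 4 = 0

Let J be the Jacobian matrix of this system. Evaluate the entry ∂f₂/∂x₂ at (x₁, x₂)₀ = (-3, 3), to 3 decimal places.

∂f₂/∂x₂ = -8·x₁·x₂ + 2·x₂.
At (-3, 3) this is 78.000.

78.000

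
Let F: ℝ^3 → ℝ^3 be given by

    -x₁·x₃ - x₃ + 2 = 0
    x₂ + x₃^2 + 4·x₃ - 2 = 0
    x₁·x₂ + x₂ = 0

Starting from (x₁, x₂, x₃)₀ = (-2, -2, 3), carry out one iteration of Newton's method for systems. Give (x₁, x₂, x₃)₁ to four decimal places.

At (-2, -2, 3): F = (5.0000, 17.0000, 2.0000).
Jacobian J = [[-x₃, 0, -x₁ - 1], [0, 1, 2·x₃ + 4], [x₂, x₁ + 1, 0]].
At the point, J = [[-3.0000, 0.0000, 1.0000], [0.0000, 1.0000, 10.0000], [-2.0000, -1.0000, 0.0000]] (det J = -28.0000).
Solving J·Δ = −F gives Δ = (1.1071, -0.2143, -1.6786).
Then the next iterate is (x₁, x₂, x₃)₁ = (-0.8929, -2.2143, 1.3214).

(-0.8929, -2.2143, 1.3214)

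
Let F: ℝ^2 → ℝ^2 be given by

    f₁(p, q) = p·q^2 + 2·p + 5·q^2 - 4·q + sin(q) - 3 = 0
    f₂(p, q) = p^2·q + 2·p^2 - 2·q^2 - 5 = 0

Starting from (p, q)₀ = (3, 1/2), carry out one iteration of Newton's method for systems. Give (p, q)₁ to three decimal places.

(1.980, 0.257)

At (3, 1/2): F = (3.47943, 17.000).
Jacobian J = [[q^2 + 2, 2·p·q + 10·q + cos(q) - 4], [2·p·q + 4·p, p^2 - 4·q]].
At the point, J = [[2.250, 4.87758], [15.000, 7.000]] (det J = -57.41374).
Solving J·Δ = −F gives Δ = (-1.020, -0.243).
Then the next iterate is (p, q)₁ = (1.980, 0.257).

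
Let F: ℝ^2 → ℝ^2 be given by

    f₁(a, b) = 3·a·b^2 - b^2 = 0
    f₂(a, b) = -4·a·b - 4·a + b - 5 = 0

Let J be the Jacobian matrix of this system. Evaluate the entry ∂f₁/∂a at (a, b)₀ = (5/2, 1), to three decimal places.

∂f₁/∂a = 3·b^2.
At (5/2, 1) this is 3.000.

3.000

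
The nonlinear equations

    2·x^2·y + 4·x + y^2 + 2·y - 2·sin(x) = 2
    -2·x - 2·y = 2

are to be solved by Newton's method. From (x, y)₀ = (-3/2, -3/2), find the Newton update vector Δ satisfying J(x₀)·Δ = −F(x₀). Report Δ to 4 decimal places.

(0.6951, 1.3049)

At (-3/2, -3/2): F = (-13.505010, 4.0000).
Jacobian J = [[4·x·y - 2·cos(x) + 4, 2·x^2 + 2·y + 2], [-2, -2]].
At the point, J = [[12.858526, 3.5000], [-2.0000, -2.0000]] (det J = -18.717051).
Solving J·Δ = −F gives Δ = (0.6951, 1.3049).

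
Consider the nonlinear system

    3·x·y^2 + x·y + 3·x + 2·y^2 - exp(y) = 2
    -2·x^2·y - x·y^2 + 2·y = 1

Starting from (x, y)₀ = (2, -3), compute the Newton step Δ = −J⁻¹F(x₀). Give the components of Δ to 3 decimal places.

At (2, -3): F = (69.95021, -1.000).
Jacobian J = [[3·y^2 + y + 3, 6·x·y + x + 4·y - exp(y)], [-4·x·y - y^2, -2·x^2 - 2·x·y + 2]].
At the point, J = [[27.000, -46.04979], [15.000, 6.000]] (det J = 852.74681).
Solving J·Δ = −F gives Δ = (-0.438, 1.262).

(-0.438, 1.262)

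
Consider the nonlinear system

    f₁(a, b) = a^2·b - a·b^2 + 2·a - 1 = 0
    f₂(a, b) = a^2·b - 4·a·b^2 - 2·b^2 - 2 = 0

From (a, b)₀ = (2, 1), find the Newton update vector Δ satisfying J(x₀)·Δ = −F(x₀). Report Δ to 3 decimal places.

(-1.000, -0.500)

At (2, 1): F = (5.000, -8.000).
Jacobian J = [[2·a·b - b^2 + 2, a^2 - 2·a·b], [2·a·b - 4·b^2, a^2 - 8·a·b - 4·b]].
At the point, J = [[5.000, 0.000], [0.000, -16.000]] (det J = -80.000).
Solving J·Δ = −F gives Δ = (-1.000, -0.500).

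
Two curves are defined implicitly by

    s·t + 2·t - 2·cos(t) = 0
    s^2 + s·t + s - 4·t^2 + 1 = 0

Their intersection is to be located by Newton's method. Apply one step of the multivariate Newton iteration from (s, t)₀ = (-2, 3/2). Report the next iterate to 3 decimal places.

At (-2, 3/2): F = (-0.14147, -9.000).
Jacobian J = [[t, s + 2·sin(t) + 2], [2·s + t + 1, s - 8·t]].
At the point, J = [[1.500, 1.99499], [-1.500, -14.000]] (det J = -18.00752).
Solving J·Δ = −F gives Δ = (1.107, -0.761).
Then the next iterate is (s, t)₁ = (-0.893, 0.739).

(-0.893, 0.739)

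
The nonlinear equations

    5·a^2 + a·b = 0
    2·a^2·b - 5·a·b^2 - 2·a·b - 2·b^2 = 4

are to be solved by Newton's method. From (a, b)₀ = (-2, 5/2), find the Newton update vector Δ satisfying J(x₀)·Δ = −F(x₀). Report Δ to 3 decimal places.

At (-2, 5/2): F = (15.000, 76.000).
Jacobian J = [[10·a + b, a], [4·a·b - 5·b^2 - 2·b, 2·a^2 - 10·a·b - 2·a - 4·b]].
At the point, J = [[-17.500, -2.000], [-56.250, 52.000]] (det J = -1022.500).
Solving J·Δ = −F gives Δ = (0.911, -0.476).

(0.911, -0.476)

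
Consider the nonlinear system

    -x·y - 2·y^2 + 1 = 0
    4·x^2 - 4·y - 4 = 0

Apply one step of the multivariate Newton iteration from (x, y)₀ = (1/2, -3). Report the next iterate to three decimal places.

(-0.216, -1.466)

At (1/2, -3): F = (-15.500, 9.000).
Jacobian J = [[-y, -x - 4·y], [8·x, -4]].
At the point, J = [[3.000, 11.500], [4.000, -4.000]] (det J = -58.000).
Solving J·Δ = −F gives Δ = (-0.716, 1.534).
Then the next iterate is (x, y)₁ = (-0.216, -1.466).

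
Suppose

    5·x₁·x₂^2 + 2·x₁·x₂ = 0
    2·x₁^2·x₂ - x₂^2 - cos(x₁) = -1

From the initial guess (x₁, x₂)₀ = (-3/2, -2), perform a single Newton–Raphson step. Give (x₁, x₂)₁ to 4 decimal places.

At (-3/2, -2): F = (-24.0000, -12.070737).
Jacobian J = [[5·x₂^2 + 2·x₂, 10·x₁·x₂ + 2·x₁], [4·x₁·x₂ + sin(x₁), 2·x₁^2 - 2·x₂]].
At the point, J = [[16.0000, 27.0000], [11.002505, 8.5000]] (det J = -161.067635).
Solving J·Δ = −F gives Δ = (0.7569, 0.4404).
Then the next iterate is (x₁, x₂)₁ = (-0.7431, -1.5596).

(-0.7431, -1.5596)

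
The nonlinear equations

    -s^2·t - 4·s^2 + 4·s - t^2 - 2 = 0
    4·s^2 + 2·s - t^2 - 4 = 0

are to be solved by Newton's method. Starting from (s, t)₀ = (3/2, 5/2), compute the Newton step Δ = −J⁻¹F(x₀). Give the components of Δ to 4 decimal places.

(-0.5422, -1.1683)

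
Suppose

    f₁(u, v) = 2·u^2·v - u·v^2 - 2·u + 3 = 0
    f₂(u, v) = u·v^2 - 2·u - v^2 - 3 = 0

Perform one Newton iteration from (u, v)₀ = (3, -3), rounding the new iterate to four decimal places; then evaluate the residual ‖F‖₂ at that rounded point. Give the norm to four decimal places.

15.0144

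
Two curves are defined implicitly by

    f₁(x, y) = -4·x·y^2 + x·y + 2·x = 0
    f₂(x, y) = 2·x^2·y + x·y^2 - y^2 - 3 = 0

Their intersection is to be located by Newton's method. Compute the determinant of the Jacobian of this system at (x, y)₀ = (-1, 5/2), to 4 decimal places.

235.2500

J = [[-4·y^2 + y + 2, -8·x·y + x], [4·x·y + y^2, 2·x^2 + 2·x·y - 2·y]].
At the point, J = [[-20.5000, 19.0000], [-3.7500, -8.0000]].
det J = 235.2500.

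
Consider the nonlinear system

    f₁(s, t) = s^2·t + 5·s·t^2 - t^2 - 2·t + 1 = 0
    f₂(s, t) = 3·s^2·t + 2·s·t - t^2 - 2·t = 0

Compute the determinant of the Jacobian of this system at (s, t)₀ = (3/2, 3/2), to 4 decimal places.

-251.0625

J = [[2·s·t + 5·t^2, s^2 + 10·s·t - 2·t - 2], [6·s·t + 2·t, 3·s^2 + 2·s - 2·t - 2]].
At the point, J = [[15.7500, 19.7500], [16.5000, 4.7500]].
det J = -251.0625.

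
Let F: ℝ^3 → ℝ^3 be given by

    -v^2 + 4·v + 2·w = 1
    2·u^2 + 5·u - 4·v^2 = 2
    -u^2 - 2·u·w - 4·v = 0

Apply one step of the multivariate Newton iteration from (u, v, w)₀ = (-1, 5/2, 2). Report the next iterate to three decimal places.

(-5.302, 0.785, -2.233)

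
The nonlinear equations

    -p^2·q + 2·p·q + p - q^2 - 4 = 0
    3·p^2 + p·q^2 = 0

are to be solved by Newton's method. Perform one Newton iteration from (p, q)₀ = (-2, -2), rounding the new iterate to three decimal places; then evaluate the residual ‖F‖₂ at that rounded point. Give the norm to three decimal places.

At (-2, -2): F = (6.000, 4.000).
Jacobian J = [[-2·p·q + 2·q + 1, -p^2 + 2·p - 2·q], [6·p + q^2, 2·p·q]].
At the point, J = [[-11.000, -4.000], [-8.000, 8.000]] (det J = -120.000).
Solving J·Δ = −F gives Δ = (0.533, 0.033).
Then the next iterate is (p, q)₁ = (-1.467, -1.967).
Re-evaluating at (-1.467, -1.967): F = (0.66825, 0.78031), so ‖F‖₂ = 1.027.

1.027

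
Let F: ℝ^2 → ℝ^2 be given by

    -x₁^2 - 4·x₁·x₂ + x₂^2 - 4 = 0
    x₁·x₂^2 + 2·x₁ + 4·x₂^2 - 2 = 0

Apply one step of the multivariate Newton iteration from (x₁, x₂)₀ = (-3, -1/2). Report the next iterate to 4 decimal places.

(0.1756, -1.1050)

At (-3, -1/2): F = (-18.7500, -7.7500).
Jacobian J = [[-2·x₁ - 4·x₂, -4·x₁ + 2·x₂], [x₂^2 + 2, 2·x₁·x₂ + 8·x₂]].
At the point, J = [[8.0000, 11.0000], [2.2500, -1.0000]] (det J = -32.7500).
Solving J·Δ = −F gives Δ = (3.1756, -0.6050).
Then the next iterate is (x₁, x₂)₁ = (0.1756, -1.1050).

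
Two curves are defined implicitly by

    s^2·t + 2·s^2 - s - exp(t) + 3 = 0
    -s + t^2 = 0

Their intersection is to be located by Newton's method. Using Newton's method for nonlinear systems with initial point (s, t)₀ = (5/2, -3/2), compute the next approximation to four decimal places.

(8.1972, -3.4824)

At (5/2, -3/2): F = (3.401870, -0.2500).
Jacobian J = [[2·s·t + 4·s - 1, s^2 - exp(t)], [-1, 2·t]].
At the point, J = [[1.5000, 6.026870], [-1.0000, -3.0000]] (det J = 1.526870).
Solving J·Δ = −F gives Δ = (5.6972, -1.9824).
Then the next iterate is (s, t)₁ = (8.1972, -3.4824).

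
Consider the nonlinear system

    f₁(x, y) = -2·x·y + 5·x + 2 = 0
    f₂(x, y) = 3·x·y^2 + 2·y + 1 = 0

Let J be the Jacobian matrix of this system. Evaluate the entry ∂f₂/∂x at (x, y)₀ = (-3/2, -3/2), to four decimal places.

6.7500

∂f₂/∂x = 3·y^2.
At (-3/2, -3/2) this is 6.7500.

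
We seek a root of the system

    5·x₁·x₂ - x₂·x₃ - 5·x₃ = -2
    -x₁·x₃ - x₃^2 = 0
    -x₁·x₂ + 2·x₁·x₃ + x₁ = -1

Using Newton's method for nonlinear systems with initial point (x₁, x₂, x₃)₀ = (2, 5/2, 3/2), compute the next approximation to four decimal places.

At (2, 5/2, 3/2): F = (15.7500, -5.2500, 4.0000).
Jacobian J = [[5·x₂, 5·x₁ - x₃, -x₂ - 5], [-x₃, 0, -x₁ - 2·x₃], [-x₂ + 2·x₃ + 1, -x₁, 2·x₁]].
At the point, J = [[12.5000, 8.5000, -7.5000], [-1.5000, 0.0000, -5.0000], [1.5000, -2.0000, 4.0000]] (det J = -160.2500).
Solving J·Δ = −F gives Δ = (-1.4212, -0.3132, -0.6236).
Then the next iterate is (x₁, x₂, x₃)₁ = (0.5788, 2.1868, 0.8764).

(0.5788, 2.1868, 0.8764)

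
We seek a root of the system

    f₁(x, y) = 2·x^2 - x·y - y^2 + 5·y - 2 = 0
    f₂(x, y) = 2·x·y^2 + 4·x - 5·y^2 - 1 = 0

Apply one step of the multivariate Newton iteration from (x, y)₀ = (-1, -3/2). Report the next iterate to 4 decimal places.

At (-1, -3/2): F = (-11.2500, -20.7500).
Jacobian J = [[4·x - y, -x - 2·y + 5], [2·y^2 + 4, 4·x·y - 10·y]].
At the point, J = [[-2.5000, 9.0000], [8.5000, 21.0000]] (det J = -129.0000).
Solving J·Δ = −F gives Δ = (-0.3837, 1.1434).
Then the next iterate is (x, y)₁ = (-1.3837, -0.3566).

(-1.3837, -0.3566)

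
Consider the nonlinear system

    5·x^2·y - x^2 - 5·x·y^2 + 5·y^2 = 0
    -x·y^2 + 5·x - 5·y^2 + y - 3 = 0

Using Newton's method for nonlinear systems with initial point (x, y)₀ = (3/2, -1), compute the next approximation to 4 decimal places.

At (3/2, -1): F = (-16.0000, -3.0000).
Jacobian J = [[10·x·y - 2·x - 5·y^2, 5·x^2 - 10·x·y + 10·y], [-y^2 + 5, -2·x·y - 10·y + 1]].
At the point, J = [[-23.0000, 16.2500], [4.0000, 14.0000]] (det J = -387.0000).
Solving J·Δ = −F gives Δ = (-0.4528, 0.3437).
Then the next iterate is (x, y)₁ = (1.0472, -0.6563).

(1.0472, -0.6563)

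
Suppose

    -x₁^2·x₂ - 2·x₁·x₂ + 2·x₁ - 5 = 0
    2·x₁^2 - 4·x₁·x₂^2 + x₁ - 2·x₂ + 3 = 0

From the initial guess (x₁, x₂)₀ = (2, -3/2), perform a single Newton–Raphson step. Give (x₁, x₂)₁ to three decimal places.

(1.066, -1.409)

At (2, -3/2): F = (11.000, -2.000).
Jacobian J = [[-2·x₁·x₂ - 2·x₂ + 2, -x₁^2 - 2·x₁], [4·x₁ - 4·x₂^2 + 1, -8·x₁·x₂ - 2]].
At the point, J = [[11.000, -8.000], [0.000, 22.000]] (det J = 242.000).
Solving J·Δ = −F gives Δ = (-0.934, 0.091).
Then the next iterate is (x₁, x₂)₁ = (1.066, -1.409).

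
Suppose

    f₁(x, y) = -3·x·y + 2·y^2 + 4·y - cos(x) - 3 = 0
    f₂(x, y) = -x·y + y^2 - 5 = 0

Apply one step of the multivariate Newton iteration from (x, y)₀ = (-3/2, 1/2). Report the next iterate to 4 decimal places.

At (-3/2, 1/2): F = (1.679263, -4.0000).
Jacobian J = [[-3·y + sin(x), -3·x + 4·y + 4], [-y, -x + 2·y]].
At the point, J = [[-2.497495, 10.5000], [-0.5000, 2.5000]] (det J = -0.993737).
Solving J·Δ = −F gives Δ = (46.4893, 10.8979).
Then the next iterate is (x, y)₁ = (44.9893, 11.3979).

(44.9893, 11.3979)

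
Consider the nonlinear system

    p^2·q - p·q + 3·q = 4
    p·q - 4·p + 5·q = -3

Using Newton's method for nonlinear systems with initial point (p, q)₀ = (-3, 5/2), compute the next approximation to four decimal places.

(-21.6400, -21.4800)

At (-3, 5/2): F = (33.5000, 20.0000).
Jacobian J = [[2·p·q - q, p^2 - p + 3], [q - 4, p + 5]].
At the point, J = [[-17.5000, 15.0000], [-1.5000, 2.0000]] (det J = -12.5000).
Solving J·Δ = −F gives Δ = (-18.6400, -23.9800).
Then the next iterate is (p, q)₁ = (-21.6400, -21.4800).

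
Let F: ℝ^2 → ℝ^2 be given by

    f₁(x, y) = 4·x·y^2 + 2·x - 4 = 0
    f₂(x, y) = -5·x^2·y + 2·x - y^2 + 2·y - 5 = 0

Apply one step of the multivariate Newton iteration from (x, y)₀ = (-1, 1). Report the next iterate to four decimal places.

(-0.4242, 0.1818)

At (-1, 1): F = (-10.0000, -11.0000).
Jacobian J = [[4·y^2 + 2, 8·x·y], [-10·x·y + 2, -5·x^2 - 2·y + 2]].
At the point, J = [[6.0000, -8.0000], [12.0000, -5.0000]] (det J = 66.0000).
Solving J·Δ = −F gives Δ = (0.5758, -0.8182).
Then the next iterate is (x, y)₁ = (-0.4242, 0.1818).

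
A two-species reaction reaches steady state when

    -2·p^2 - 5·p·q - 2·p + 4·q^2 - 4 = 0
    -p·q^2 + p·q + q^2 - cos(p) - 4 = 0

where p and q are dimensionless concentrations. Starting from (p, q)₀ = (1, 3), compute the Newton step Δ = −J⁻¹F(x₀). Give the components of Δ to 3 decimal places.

(-0.549, -1.291)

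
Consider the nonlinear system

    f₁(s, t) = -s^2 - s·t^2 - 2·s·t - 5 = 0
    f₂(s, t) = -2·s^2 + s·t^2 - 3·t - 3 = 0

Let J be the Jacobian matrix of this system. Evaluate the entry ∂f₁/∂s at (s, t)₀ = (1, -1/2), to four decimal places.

∂f₁/∂s = -2·s - t^2 - 2·t.
At (1, -1/2) this is -1.2500.

-1.2500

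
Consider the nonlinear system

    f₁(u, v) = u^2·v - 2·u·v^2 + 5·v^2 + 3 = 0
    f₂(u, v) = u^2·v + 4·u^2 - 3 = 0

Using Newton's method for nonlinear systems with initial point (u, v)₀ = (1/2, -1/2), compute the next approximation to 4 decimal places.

(1.0437, 0.3883)

At (1/2, -1/2): F = (3.8750, -2.1250).
Jacobian J = [[2·u·v - 2·v^2, u^2 - 4·u·v + 10·v], [2·u·v + 8·u, u^2]].
At the point, J = [[-1.0000, -3.7500], [3.5000, 0.2500]] (det J = 12.8750).
Solving J·Δ = −F gives Δ = (0.5437, 0.8883).
Then the next iterate is (u, v)₁ = (1.0437, 0.3883).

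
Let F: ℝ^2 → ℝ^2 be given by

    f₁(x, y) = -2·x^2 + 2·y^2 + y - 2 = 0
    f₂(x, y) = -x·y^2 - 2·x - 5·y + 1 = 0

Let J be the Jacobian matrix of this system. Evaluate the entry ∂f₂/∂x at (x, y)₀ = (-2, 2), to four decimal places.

-6.0000

∂f₂/∂x = -y^2 - 2.
At (-2, 2) this is -6.0000.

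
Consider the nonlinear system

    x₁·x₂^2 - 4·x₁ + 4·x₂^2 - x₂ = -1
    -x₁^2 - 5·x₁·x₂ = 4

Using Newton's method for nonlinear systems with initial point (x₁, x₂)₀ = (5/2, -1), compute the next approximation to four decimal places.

(1.1600, -0.8200)

At (5/2, -1): F = (-1.5000, 2.2500).
Jacobian J = [[x₂^2 - 4, 2·x₁·x₂ + 8·x₂ - 1], [-2·x₁ - 5·x₂, -5·x₁]].
At the point, J = [[-3.0000, -14.0000], [0.0000, -12.5000]] (det J = 37.5000).
Solving J·Δ = −F gives Δ = (-1.3400, 0.1800).
Then the next iterate is (x₁, x₂)₁ = (1.1600, -0.8200).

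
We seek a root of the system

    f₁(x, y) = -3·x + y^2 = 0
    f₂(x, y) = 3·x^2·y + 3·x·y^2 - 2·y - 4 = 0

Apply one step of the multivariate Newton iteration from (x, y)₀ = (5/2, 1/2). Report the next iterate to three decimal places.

At (5/2, 1/2): F = (-7.250, 6.250).
Jacobian J = [[-3, 2·y], [6·x·y + 3·y^2, 3·x^2 + 6·x·y - 2]].
At the point, J = [[-3.000, 1.000], [8.250, 24.250]] (det J = -81.000).
Solving J·Δ = −F gives Δ = (-2.248, 0.507).
Then the next iterate is (x, y)₁ = (0.252, 1.007).

(0.252, 1.007)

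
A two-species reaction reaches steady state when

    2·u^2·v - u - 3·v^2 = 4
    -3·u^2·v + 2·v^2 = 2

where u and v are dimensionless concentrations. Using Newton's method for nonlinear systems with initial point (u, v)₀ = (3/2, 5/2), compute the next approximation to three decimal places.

(0.928, 0.499)

At (3/2, 5/2): F = (-13.000, -6.375).
Jacobian J = [[4·u·v - 1, 2·u^2 - 6·v], [-6·u·v, -3·u^2 + 4·v]].
At the point, J = [[14.000, -10.500], [-22.500, 3.250]] (det J = -190.750).
Solving J·Δ = −F gives Δ = (-0.572, -2.001).
Then the next iterate is (u, v)₁ = (0.928, 0.499).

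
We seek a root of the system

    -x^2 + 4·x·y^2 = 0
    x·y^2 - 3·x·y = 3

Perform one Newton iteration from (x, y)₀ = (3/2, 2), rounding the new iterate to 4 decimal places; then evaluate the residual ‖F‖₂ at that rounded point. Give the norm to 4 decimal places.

29.4581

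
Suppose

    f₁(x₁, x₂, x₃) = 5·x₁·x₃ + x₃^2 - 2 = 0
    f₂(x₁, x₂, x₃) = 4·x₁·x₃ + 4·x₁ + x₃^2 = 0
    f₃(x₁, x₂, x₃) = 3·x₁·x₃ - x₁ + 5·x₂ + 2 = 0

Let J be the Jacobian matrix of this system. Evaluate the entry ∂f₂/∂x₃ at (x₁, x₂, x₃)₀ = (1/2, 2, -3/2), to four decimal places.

∂f₂/∂x₃ = 4·x₁ + 2·x₃.
At (1/2, 2, -3/2) this is -1.0000.

-1.0000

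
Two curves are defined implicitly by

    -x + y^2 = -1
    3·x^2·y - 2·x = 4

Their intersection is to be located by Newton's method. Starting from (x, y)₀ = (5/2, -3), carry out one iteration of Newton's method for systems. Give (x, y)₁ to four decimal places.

(1.6658, -1.6110)

At (5/2, -3): F = (7.5000, -65.2500).
Jacobian J = [[-1, 2·y], [6·x·y - 2, 3·x^2]].
At the point, J = [[-1.0000, -6.0000], [-47.0000, 18.7500]] (det J = -300.7500).
Solving J·Δ = −F gives Δ = (-0.8342, 1.3890).
Then the next iterate is (x, y)₁ = (1.6658, -1.6110).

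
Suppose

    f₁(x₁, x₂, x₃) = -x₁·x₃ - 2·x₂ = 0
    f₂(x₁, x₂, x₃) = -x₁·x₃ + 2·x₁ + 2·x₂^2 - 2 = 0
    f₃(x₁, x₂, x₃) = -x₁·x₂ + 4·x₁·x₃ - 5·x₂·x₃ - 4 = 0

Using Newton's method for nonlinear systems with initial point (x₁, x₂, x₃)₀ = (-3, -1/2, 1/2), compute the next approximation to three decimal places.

(1.250, -0.232, 0.554)

At (-3, -1/2, 1/2): F = (2.500, -6.000, -10.250).
Jacobian J = [[-x₃, -2, -x₁], [-x₃ + 2, 4·x₂, -x₁], [-x₂ + 4·x₃, -x₁ - 5·x₃, 4·x₁ - 5·x₂]].
At the point, J = [[-0.500, -2.000, 3.000], [1.500, -2.000, 3.000], [2.500, 0.500, -9.500]] (det J = -35.000).
Solving J·Δ = −F gives Δ = (4.250, 0.268, 0.054).
Then the next iterate is (x₁, x₂, x₃)₁ = (1.250, -0.232, 0.554).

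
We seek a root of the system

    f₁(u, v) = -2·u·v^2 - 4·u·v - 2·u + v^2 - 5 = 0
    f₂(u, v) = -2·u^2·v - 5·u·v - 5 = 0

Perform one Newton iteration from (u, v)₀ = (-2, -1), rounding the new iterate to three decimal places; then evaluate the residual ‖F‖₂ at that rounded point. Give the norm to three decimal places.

At (-2, -1): F = (-4.000, -7.000).
Jacobian J = [[-2·v^2 - 4·v - 2, -4·u·v - 4·u + 2·v], [-4·u·v - 5·v, -2·u^2 - 5·u]].
At the point, J = [[0.000, -2.000], [-3.000, 2.000]] (det J = -6.000).
Solving J·Δ = −F gives Δ = (-3.667, -2.000).
Then the next iterate is (u, v)₁ = (-5.667, -3.000).
Re-evaluating at (-5.667, -3.000): F = (49.336, 102.68433), so ‖F‖₂ = 113.922.

113.922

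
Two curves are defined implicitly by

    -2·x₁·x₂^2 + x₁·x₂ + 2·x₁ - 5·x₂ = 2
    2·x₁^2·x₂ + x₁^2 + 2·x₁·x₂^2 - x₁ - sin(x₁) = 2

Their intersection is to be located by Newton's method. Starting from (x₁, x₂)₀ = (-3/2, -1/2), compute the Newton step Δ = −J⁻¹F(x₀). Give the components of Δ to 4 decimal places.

At (-3/2, -1/2): F = (-1.0000, -0.252505).
Jacobian J = [[-2·x₂^2 + x₂ + 2, -4·x₁·x₂ + x₁ - 5], [4·x₁·x₂ + 2·x₁ + 2·x₂^2 - cos(x₁) - 1, 2·x₁^2 + 4·x₁·x₂]].
At the point, J = [[1.0000, -9.5000], [-0.570737, 7.5000]] (det J = 2.077997).
Solving J·Δ = −F gives Δ = (4.7636, 0.3962).

(4.7636, 0.3962)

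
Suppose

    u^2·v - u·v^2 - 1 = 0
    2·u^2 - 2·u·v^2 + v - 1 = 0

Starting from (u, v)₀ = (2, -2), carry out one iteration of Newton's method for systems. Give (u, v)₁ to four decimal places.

At (2, -2): F = (-17.0000, -11.0000).
Jacobian J = [[2·u·v - v^2, u^2 - 2·u·v], [4·u - 2·v^2, -4·u·v + 1]].
At the point, J = [[-12.0000, 12.0000], [0.0000, 17.0000]] (det J = -204.0000).
Solving J·Δ = −F gives Δ = (-0.7696, 0.6471).
Then the next iterate is (u, v)₁ = (1.2304, -1.3529).

(1.2304, -1.3529)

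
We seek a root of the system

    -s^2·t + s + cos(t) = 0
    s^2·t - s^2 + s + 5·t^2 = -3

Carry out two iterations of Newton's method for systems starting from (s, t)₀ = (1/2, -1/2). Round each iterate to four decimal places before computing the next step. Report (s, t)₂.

(-0.9365, 0.0027)

At (1/2, -1/2): F = (1.502583, 4.3750).
Jacobian J = [[-2·s·t + 1, -s^2 - sin(t)], [2·s·t - 2·s + 1, s^2 + 10·t]].
At the point, J = [[1.5000, 0.229426], [-0.5000, -4.7500]] (det J = -7.010287).
Solving J·Δ = −F gives Δ = (-1.1613, 1.0433).
Then the next iterate is (s, t)₁ = (-0.6613, 0.5433).
Round to (-0.6613, 0.5433) and repeat: F = (-0.042887, 3.614851), J = [[1.718569, -0.954281], [1.604031, 5.870318]].
Δ = (-0.2752, -0.5406), so (s, t)₂ = (-0.9365, 0.0027).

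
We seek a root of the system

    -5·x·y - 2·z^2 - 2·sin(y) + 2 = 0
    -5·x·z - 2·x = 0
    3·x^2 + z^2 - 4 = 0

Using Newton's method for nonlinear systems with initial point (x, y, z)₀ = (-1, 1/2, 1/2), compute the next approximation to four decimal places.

At (-1, 1/2, 1/2): F = (3.041149, 4.5000, -0.7500).
Jacobian J = [[-5·y, -5·x - 2·cos(y), -4·z], [-5·z - 2, 0, -5·x], [6·x, 0, 2·z]].
At the point, J = [[-2.5000, 3.244835, -2.0000], [-4.5000, 0.0000, 5.0000], [-6.0000, 0.0000, 1.0000]] (det J = -82.743289).
Solving J·Δ = −F gives Δ = (-0.3235, -1.9207, -1.1912).
Then the next iterate is (x, y, z)₁ = (-1.3235, -1.4207, -0.6912).

(-1.3235, -1.4207, -0.6912)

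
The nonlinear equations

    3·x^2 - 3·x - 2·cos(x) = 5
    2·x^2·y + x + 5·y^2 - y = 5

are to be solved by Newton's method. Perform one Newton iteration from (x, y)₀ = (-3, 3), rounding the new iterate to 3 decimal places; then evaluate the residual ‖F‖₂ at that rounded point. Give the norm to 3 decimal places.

At (-3, 3): F = (32.97998, 88.000).
Jacobian J = [[6·x + 2·sin(x) - 3, 0], [4·x·y + 1, 2·x^2 + 10·y - 1]].
At the point, J = [[-21.28224, 0.000], [-35.000, 47.000]] (det J = -1000.26528).
Solving J·Δ = −F gives Δ = (1.550, -0.718).
Then the next iterate is (x, y)₁ = (-1.450, 2.282).
Re-evaluating at (-1.450, 2.282): F = (5.41649, 26.90143), so ‖F‖₂ = 27.441.

27.441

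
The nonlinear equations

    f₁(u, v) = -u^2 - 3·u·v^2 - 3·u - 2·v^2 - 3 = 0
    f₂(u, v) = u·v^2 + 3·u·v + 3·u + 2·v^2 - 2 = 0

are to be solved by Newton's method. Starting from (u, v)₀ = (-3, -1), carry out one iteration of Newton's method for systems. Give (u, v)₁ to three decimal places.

(2.000, -0.714)

At (-3, -1): F = (4.000, -3.000).
Jacobian J = [[-2·u - 3·v^2 - 3, -6·u·v - 4·v], [v^2 + 3·v + 3, 2·u·v + 3·u + 4·v]].
At the point, J = [[0.000, -14.000], [1.000, -7.000]] (det J = 14.000).
Solving J·Δ = −F gives Δ = (5.000, 0.286).
Then the next iterate is (u, v)₁ = (2.000, -0.714).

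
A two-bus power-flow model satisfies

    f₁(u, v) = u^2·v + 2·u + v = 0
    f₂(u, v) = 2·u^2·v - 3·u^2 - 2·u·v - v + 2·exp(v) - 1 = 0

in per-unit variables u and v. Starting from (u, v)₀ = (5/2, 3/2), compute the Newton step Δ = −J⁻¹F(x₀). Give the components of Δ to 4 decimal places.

(-1.5001, -0.2240)

At (5/2, 3/2): F = (15.8750, -1.036622).
Jacobian J = [[2·u·v + 2, u^2 + 1], [4·u·v - 6·u - 2·v, 2·u^2 - 2·u + 2·exp(v) - 1]].
At the point, J = [[9.5000, 7.2500], [-3.0000, 15.463378]] (det J = 168.652092).
Solving J·Δ = −F gives Δ = (-1.5001, -0.2240).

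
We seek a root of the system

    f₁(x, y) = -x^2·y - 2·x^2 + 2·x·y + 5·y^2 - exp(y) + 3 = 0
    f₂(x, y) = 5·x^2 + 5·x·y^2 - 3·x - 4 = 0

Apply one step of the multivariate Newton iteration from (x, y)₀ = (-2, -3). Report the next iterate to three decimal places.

At (-2, -3): F = (63.95021, -68.000).
Jacobian J = [[-2·x·y - 4·x + 2·y, -x^2 + 2·x + 10·y - exp(y)], [10·x + 5·y^2 - 3, 10·x·y]].
At the point, J = [[-10.000, -38.04979], [22.000, 60.000]] (det J = 237.09532).
Solving J·Δ = −F gives Δ = (-5.271, 3.066).
Then the next iterate is (x, y)₁ = (-7.271, 0.066).

(-7.271, 0.066)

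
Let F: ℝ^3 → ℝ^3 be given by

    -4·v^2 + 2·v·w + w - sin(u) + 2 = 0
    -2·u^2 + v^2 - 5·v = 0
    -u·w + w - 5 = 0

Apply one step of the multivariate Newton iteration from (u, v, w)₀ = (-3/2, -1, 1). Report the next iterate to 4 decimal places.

At (-3/2, -1, 1): F = (-2.002505, 1.5000, -2.5000).
Jacobian J = [[-cos(u), -8·v + 2·w, 2·v + 1], [-4·u, 2·v - 5, 0], [-w, 0, -u + 1]].
At the point, J = [[-0.070737, 10.0000, -1.0000], [6.0000, -7.0000, 0.0000], [-1.0000, 0.0000, 2.5000]] (det J = -141.762099).
Solving J·Δ = −F gives Δ = (0.1061, 0.3052, 1.0424).
Then the next iterate is (u, v, w)₁ = (-1.3939, -0.6948, 2.0424).

(-1.3939, -0.6948, 2.0424)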